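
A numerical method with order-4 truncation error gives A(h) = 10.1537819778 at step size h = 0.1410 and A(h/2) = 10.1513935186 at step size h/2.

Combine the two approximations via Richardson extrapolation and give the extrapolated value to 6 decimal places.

r = 4, so 2^r = 16.
16*10.1513935186 − 10.1537819778 = 152.2685143198
Denominator 16 − 1 = 15.
Extrapolated: 152.2685143198 / 15 = 10.1512342880
Gap between inputs: 2.388e-03; correction applied: −0.0001592306.

10.151234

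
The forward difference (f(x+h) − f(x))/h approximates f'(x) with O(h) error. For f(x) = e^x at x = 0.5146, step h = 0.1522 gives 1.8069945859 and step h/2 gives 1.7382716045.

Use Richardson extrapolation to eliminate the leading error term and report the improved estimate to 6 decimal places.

1.669549

Order 1 gives 2^r = 2 and 2^r − 1 = 1.
2×1.7382716045 = 3.4765432090; 3.4765432090 − 1.8069945859 = 1.6695486231
Divide by 2^1 − 1 = 1.
So the Richardson estimate is 1.6695486231.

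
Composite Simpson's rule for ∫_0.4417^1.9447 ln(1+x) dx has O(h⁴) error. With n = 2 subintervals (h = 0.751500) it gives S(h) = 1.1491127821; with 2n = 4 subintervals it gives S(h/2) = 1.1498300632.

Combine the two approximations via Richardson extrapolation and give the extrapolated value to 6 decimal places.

1.149878

Leading term ∝ h^4; use weight 16 = 2^4.
Weighted: 18.3972810112 − 1.1491127821 = 17.2481682291
Extrapolated: 17.2481682291 / 15 = 1.1498778819
Correction |R − A(h/2)| = 4.782e-05; gap |A(h/2) − A(h)| = 7.173e-04.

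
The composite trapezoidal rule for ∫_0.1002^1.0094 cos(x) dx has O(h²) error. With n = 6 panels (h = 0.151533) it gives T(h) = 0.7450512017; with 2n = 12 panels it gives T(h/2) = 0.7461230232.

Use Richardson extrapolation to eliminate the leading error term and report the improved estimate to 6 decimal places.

Order 2 gives 2^r = 4 and 2^r − 1 = 3.
4×0.7461230232 − 0.7450512017 = 2.2394408911
Divide by 2^2 − 1 = 3.
Extrapolated: 2.2394408911 / 3 = 0.7464802970
Correction |R − A(h/2)| = 3.573e-04; gap |A(h/2) − A(h)| = 1.072e-03.

0.746480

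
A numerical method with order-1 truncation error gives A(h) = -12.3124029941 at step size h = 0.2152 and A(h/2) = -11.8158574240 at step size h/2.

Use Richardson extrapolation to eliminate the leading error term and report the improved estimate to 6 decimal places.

Error is O(h^1); halving h shrinks it by 2^1 = 2.
2 × (-11.8158574240) − (-12.3124029941) = -11.3193118539
R = (-11.3193118539)/1 = -11.3193118539

-11.319312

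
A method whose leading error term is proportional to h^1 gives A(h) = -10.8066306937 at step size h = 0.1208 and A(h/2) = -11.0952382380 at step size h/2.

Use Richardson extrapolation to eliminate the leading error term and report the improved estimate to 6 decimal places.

Order 1 gives 2^r = 2 and 2^r − 1 = 1.
Weighted: (-22.1904764760) − (-10.8066306937) = -11.3838457823
(2 × (-11.0952382380) − (-10.8066306937))/(2 − 1) = -11.3838457823

-11.383846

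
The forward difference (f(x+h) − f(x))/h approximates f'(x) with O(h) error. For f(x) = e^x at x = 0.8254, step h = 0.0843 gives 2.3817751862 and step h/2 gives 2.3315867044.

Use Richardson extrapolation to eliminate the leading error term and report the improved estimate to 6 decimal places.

Method order is 1; weight 2^1 = 2.
Top: 2(2.3315867044) − (2.3817751862) = 2.2813982226
Denominator 2 − 1 = 1.
Result: 2.2813982226

2.281398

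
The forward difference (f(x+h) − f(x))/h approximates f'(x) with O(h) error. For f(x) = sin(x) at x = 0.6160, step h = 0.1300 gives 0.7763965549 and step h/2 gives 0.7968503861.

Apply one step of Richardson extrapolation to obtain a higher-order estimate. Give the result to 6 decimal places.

Leading term ∝ h^1; use weight 2 = 2^1.
2 × 0.7968503861 = 1.5937007722; 1.5937007722 − 0.7763965549 = 0.8173042173
0.8173042173 ÷ 1 = 0.8173042173

0.817304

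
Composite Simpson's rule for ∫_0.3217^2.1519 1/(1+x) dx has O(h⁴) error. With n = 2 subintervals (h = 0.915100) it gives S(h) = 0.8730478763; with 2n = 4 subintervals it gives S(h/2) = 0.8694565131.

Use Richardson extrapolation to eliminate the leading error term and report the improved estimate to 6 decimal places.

The method has order 4: 2^4 = 16.
16×0.8694565131 = 13.9113042096; 13.9113042096 − 0.8730478763 = 13.0382563333
Divide by 2^4 − 1 = 15.
So the Richardson estimate is 0.8692170889.

0.869217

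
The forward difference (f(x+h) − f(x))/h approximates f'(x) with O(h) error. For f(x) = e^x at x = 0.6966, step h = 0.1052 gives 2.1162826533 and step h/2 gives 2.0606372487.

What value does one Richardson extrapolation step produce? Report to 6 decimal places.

2.004992

Order 1 gives 2^r = 2 and 2^r − 1 = 1.
Difference of the inputs: 2.0606372487 − 2.1162826533 = -0.0556454046
Divide by 2^1 − 1 = 1: (-0.0556454046)/1 = -0.0556454046
R = A(h/2) + (A(h/2) − A(h))/1 = 2.0606372487 − 0.0556454046 = 2.0049918441
Shift from A(h/2): −0.0556454046.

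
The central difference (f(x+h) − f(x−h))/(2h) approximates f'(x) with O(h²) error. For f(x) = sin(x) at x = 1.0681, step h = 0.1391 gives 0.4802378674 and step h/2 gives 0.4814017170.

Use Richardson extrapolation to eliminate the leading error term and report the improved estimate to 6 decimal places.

Method order is 2; weight 2^2 = 4.
A(h/2) − A(h) = 0.4814017170 − 0.4802378674 = 0.0011638496
Divide by 2^2 − 1 = 3: 0.0011638496/3 = 0.0003879499
R = A(h/2) + (A(h/2) − A(h))/3 = 0.4814017170 + 0.0003879499 = 0.4817896669

0.481790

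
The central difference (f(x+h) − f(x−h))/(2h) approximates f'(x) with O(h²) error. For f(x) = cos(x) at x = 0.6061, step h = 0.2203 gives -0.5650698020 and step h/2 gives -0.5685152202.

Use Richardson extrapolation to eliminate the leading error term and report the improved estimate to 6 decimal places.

-0.569664

Method order is 2; weight 2^2 = 4.
4·(-0.5685152202) = -2.2740608808; (-2.2740608808) − (-0.5650698020) = -1.7089910788
R = (-1.7089910788)/3 = -0.5696636929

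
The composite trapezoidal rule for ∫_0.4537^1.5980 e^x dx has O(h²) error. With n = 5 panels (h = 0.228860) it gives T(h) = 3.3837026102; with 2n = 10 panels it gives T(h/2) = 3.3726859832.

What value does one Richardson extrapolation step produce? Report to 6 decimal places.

The method has order 2: 2^2 = 4.
Weighted: 13.4907439328 − 3.3837026102 = 10.1070413226
Extrapolated: 10.1070413226 / 3 = 3.3690137742
Correction |R − A(h/2)| = 3.672e-03; gap |A(h/2) − A(h)| = 1.102e-02.

3.369014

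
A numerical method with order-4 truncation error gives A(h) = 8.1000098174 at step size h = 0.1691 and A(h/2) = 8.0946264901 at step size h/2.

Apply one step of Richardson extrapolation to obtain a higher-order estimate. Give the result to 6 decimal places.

8.094268

r = 4: numerator weight 16, denominator 15.
16*8.0946264901 = 129.5140238416; 129.5140238416 − 8.1000098174 = 121.4140140242
Extrapolated: 121.4140140242 / 15 = 8.0942676016
Shift from A(h/2): −0.0003588885.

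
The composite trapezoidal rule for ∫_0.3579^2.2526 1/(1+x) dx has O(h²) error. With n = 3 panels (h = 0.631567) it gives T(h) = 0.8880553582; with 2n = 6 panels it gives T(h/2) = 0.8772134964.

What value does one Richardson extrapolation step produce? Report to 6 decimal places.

Leading term ∝ h^2; use weight 4 = 2^2.
A(h/2) − A(h) = 0.8772134964 − 0.8880553582 = -0.0108418618
Correction (A(h/2) − A(h))/(4 − 1) = (-0.0108418618)/3 = -0.0036139539
R = A(h/2) + (A(h/2) − A(h))/3 = 0.8772134964 − 0.0036139539 = 0.8735995425
Gap between inputs: 1.084e-02; correction applied: −0.0036139539.

0.873600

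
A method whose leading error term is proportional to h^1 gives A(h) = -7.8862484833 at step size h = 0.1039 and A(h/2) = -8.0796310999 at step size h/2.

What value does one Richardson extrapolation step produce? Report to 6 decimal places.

Leading term ∝ h^1; use weight 2 = 2^1.
Top: 2(-8.0796310999) − (-7.8862484833) = -8.2730137165
Divide by 2^1 − 1 = 1.
(-8.2730137165) ÷ 1 = -8.2730137165

-8.273014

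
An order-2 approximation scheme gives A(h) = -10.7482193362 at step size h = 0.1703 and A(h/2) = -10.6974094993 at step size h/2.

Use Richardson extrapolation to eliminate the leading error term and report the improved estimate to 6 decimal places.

The method has order 2: 2^2 = 4.
4 × (-10.6974094993) − (-10.7482193362) = -32.0414186610
Extrapolated: (-32.0414186610) / 3 = -10.6804728870

-10.680473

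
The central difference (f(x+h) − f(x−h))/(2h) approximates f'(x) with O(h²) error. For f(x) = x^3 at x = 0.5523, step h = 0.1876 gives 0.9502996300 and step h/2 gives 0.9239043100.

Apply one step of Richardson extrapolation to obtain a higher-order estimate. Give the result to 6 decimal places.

0.915106

The method has order 2: 2^2 = 4.
Numerator 4·A(h/2) − A(h) = 4·0.9239043100 − 0.9502996300 = 2.7453176100
2.7453176100 ÷ 3 = 0.9151058700
Shift from A(h/2): −0.0087984400.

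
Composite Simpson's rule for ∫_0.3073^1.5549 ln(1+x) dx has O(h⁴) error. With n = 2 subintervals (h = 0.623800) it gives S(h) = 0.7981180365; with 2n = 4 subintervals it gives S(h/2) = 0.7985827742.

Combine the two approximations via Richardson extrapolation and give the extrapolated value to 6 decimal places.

The method has order 4: 2^4 = 16.
Numerator 16*A(h/2) − A(h) = 16*0.7985827742 − 0.7981180365 = 11.9792063507
(16*0.7985827742 − 0.7981180365)/(16 − 1) = 0.7986137567
Shift from A(h/2): +0.0000309825.

0.798614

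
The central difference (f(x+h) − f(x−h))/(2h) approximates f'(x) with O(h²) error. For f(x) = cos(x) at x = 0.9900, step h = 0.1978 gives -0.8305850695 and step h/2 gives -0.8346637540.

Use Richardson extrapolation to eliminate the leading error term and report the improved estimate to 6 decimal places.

-0.836023

Method order is 2; weight 2^2 = 4.
4 × (-0.8346637540) = -3.3386550160; (-3.3386550160) − (-0.8305850695) = -2.5080699465
Divide by 2^2 − 1 = 3.
(-2.5080699465) ÷ 3 = -0.8360233155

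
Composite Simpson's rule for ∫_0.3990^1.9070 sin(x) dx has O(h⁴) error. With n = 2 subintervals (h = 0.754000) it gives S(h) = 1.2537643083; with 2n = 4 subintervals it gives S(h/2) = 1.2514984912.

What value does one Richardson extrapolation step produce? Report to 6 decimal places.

1.251347

Leading term ∝ h^4; use weight 16 = 2^4.
Numerator 16*A(h/2) − A(h) = 16*1.2514984912 − 1.2537643083 = 18.7702115509
Denominator 16 − 1 = 15.
Extrapolated: 18.7702115509 / 15 = 1.2513474367
Gap between inputs: 2.266e-03; correction applied: −0.0001510545.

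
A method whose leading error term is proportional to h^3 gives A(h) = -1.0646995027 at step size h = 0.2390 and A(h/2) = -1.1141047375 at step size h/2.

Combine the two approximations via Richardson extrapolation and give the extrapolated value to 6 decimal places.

-1.121163

r = 3: numerator weight 8, denominator 7.
Difference of the inputs: -1.1141047375 − (-1.0646995027) = -0.0494052348
Correction (A(h/2) − A(h))/(8 − 1) = (-0.0494052348)/7 = -0.0070578907
R = A(h/2) + (A(h/2) − A(h))/7 = -1.1141047375 − 0.0070578907 = -1.1211626282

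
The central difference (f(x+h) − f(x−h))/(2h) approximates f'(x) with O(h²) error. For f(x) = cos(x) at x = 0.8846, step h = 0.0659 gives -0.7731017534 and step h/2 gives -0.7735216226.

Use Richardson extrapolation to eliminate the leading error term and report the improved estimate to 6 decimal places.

Order 2 gives 2^r = 4 and 2^r − 1 = 3.
Numerator 4 × A(h/2) − A(h) = 4 × (-0.7735216226) − (-0.7731017534) = -2.3209847370
R = (-2.3209847370)/3 = -0.7736615790
Shift from A(h/2): −0.0001399564.

-0.773662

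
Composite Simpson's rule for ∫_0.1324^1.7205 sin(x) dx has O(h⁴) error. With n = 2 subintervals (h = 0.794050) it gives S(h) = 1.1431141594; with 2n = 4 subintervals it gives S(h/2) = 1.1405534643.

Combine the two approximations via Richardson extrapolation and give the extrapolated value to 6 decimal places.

1.140383

The method has order 4: 2^4 = 16.
A(h/2) − A(h) = 1.1405534643 − 1.1431141594 = -0.0025606951
Divide by 2^4 − 1 = 15: (-0.0025606951)/15 = -0.0001707130
R = 1.1405534643 − 0.0001707130 = 1.1403827513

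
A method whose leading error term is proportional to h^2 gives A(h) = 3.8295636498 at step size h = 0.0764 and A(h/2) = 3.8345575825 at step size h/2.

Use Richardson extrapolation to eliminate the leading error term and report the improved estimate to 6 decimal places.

3.836222

The method has order 2: 2^2 = 4.
Numerator 4×A(h/2) − A(h) = 4×3.8345575825 − 3.8295636498 = 11.5086666802
Divide by 2^2 − 1 = 3.
R = 11.5086666802/3 = 3.8362222267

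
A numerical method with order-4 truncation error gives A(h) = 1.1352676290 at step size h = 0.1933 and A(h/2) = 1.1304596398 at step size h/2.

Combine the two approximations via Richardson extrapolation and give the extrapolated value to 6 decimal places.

Error is O(h^4); halving h shrinks it by 2^4 = 16.
16×1.1304596398 = 18.0873542368; subtract 1.1352676290 → 16.9520866078
(16×1.1304596398 − 1.1352676290)/(16 − 1) = 1.1301391072

1.130139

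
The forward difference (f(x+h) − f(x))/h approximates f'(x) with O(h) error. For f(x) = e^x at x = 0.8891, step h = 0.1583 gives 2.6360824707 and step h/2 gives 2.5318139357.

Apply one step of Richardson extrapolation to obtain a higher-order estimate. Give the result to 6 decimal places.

2.427545

Leading term ∝ h^1; use weight 2 = 2^1.
Top: 2(2.5318139357) − (2.6360824707) = 2.4275454007
(2×2.5318139357 − 2.6360824707)/(2 − 1) = 2.4275454007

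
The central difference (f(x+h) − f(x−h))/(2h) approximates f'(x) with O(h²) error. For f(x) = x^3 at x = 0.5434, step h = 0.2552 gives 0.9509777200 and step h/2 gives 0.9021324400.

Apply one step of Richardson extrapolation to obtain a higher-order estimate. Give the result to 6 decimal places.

r = 2: numerator weight 4, denominator 3.
4×0.9021324400 − 0.9509777200 = 2.6575520400
Extrapolated: 2.6575520400 / 3 = 0.8858506800

0.885851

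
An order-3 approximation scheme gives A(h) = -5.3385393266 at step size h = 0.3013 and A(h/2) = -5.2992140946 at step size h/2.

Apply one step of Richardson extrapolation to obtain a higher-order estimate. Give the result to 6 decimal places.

r = 3, so 2^r = 8.
8 × (-5.2992140946) = -42.3937127568; subtract (-5.3385393266) → -37.0551734302
Divide by 2^3 − 1 = 7.
R = (-37.0551734302)/7 = -5.2935962043
Gap between inputs: 3.933e-02; correction applied: +0.0056178903.

-5.293596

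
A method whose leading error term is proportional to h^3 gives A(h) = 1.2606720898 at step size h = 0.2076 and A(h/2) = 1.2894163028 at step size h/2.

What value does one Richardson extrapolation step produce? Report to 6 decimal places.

1.293523

Error is O(h^3); halving h shrinks it by 2^3 = 8.
2^3*A(h/2) = 10.3153304224; minus A(h) gives 9.0546583326.
Divide by 2^3 − 1 = 7.
So the Richardson estimate is 1.2935226189.
Gap between inputs: 2.874e-02; correction applied: +0.0041063161.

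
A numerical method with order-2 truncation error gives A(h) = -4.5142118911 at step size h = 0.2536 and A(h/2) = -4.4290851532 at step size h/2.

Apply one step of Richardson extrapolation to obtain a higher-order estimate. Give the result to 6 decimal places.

With r = 2 the leading error scales as h^2, so the weight is 2^2 = 4.
2^2×A(h/2) = -17.7163406128; minus A(h) gives -13.2021287217.
R = (-13.2021287217)/3 = -4.4007095739
Gap between inputs: 8.513e-02; correction applied: +0.0283755793.

-4.400710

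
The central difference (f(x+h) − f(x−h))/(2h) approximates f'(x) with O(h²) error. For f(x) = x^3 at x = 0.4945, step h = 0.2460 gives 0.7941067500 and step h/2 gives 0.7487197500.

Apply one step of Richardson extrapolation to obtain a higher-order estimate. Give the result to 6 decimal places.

The method has order 2: 2^2 = 4.
2^2·A(h/2) = 2.9948790000; minus A(h) gives 2.2007722500.
Extrapolated: 2.2007722500 / 3 = 0.7335907500
Shift from A(h/2): −0.0151290000.

0.733591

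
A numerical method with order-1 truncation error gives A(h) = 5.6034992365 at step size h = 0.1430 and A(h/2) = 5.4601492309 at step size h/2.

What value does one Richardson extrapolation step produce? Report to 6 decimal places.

5.316799

Leading term ∝ h^1; use weight 2 = 2^1.
Numerator 2 × A(h/2) − A(h) = 2 × 5.4601492309 − 5.6034992365 = 5.3167992253
5.3167992253 ÷ 1 = 5.3167992253
Shift from A(h/2): −0.1433500056.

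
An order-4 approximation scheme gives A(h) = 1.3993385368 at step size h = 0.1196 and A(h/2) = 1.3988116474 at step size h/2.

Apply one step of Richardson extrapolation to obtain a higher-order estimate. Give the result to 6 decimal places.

r = 4, so 2^r = 16.
Weighted: 22.3809863584 − 1.3993385368 = 20.9816478216
Denominator 16 − 1 = 15.
R = 20.9816478216/15 = 1.3987765214
Correction |R − A(h/2)| = 3.513e-05; gap |A(h/2) − A(h)| = 5.269e-04.

1.398777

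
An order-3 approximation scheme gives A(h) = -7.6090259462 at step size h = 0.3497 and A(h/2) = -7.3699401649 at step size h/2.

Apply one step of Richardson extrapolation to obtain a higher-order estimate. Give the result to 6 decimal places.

-7.335785

With r = 3 the leading error scales as h^3, so the weight is 2^3 = 8.
Weighted: (-58.9595213192) − (-7.6090259462) = -51.3504953730
(-51.3504953730) ÷ 7 = -7.3357850533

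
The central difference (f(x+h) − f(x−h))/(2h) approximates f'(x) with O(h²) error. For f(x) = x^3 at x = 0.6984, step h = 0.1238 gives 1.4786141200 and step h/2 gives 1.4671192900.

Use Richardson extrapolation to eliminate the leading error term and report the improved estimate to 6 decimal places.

1.463288

Error is O(h^2); halving h shrinks it by 2^2 = 4.
Difference of the inputs: 1.4671192900 − 1.4786141200 = -0.0114948300
Correction (A(h/2) − A(h))/(4 − 1) = (-0.0114948300)/3 = -0.0038316100
R = A(h/2) + (A(h/2) − A(h))/3 = 1.4671192900 − 0.0038316100 = 1.4632876800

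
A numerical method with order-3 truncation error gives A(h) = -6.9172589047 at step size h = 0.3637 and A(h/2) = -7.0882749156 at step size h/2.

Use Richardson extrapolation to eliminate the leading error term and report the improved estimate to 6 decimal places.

-7.112706

r = 3, so 2^r = 8.
Weighted: (-56.7061993248) − (-6.9172589047) = -49.7889404201
Denominator 8 − 1 = 7.
R = (-49.7889404201)/7 = -7.1127057743
Correction |R − A(h/2)| = 2.443e-02; gap |A(h/2) − A(h)| = 1.710e-01.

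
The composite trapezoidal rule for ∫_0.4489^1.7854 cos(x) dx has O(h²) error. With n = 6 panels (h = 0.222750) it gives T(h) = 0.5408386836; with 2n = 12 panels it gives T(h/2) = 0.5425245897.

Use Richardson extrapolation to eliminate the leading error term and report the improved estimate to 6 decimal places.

r = 2, so 2^r = 4.
2^2 × A(h/2) = 2.1700983588; minus A(h) gives 1.6292596752.
Denominator 4 − 1 = 3.
1.6292596752 ÷ 3 = 0.5430865584
Correction |R − A(h/2)| = 5.620e-04; gap |A(h/2) − A(h)| = 1.686e-03.

0.543087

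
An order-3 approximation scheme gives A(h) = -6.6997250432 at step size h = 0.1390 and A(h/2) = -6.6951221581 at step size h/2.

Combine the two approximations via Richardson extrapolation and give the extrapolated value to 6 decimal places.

The method has order 3: 2^3 = 8.
2^3 × A(h/2) = -53.5609772648; minus A(h) gives -46.8612522216.
(-46.8612522216) ÷ 7 = -6.6944646031

-6.694465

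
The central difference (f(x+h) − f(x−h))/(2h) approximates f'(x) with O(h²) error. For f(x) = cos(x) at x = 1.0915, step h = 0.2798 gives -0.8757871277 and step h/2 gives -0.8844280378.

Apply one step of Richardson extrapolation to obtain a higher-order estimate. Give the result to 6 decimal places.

-0.887308

The method has order 2: 2^2 = 4.
A(h/2) − A(h) = -0.8844280378 − (-0.8757871277) = -0.0086409101
Divide by 2^2 − 1 = 3: (-0.0086409101)/3 = -0.0028803034
R = -0.8844280378 − 0.0028803034 = -0.8873083412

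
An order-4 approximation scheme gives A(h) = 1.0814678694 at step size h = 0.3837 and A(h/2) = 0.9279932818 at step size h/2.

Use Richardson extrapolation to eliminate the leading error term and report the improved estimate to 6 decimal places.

Leading term ∝ h^4; use weight 16 = 2^4.
16*0.9279932818 − 1.0814678694 = 13.7664246394
Divide by 2^4 − 1 = 15.
13.7664246394 ÷ 15 = 0.9177616426
Correction |R − A(h/2)| = 1.023e-02; gap |A(h/2) − A(h)| = 1.535e-01.

0.917762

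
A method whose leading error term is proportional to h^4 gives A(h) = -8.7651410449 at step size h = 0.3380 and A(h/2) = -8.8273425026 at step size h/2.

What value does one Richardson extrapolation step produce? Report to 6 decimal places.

-8.831489

Order 4 gives 2^r = 16 and 2^r − 1 = 15.
Top: 16(-8.8273425026) − (-8.7651410449) = -132.4723389967
R = (-132.4723389967)/15 = -8.8314892664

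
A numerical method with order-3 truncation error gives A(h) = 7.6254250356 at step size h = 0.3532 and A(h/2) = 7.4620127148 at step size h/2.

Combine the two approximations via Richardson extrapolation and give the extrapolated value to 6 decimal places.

Order 3 gives 2^r = 8 and 2^r − 1 = 7.
Difference of the inputs: 7.4620127148 − 7.6254250356 = -0.1634123208
Correction (A(h/2) − A(h))/(8 − 1) = (-0.1634123208)/7 = -0.0233446173
R = 7.4620127148 − 0.0233446173 = 7.4386680975

7.438668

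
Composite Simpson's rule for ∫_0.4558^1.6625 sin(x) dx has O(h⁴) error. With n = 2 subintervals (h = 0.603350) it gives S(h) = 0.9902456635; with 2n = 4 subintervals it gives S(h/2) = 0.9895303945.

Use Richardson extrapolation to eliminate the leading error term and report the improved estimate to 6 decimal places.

Error is O(h^4); halving h shrinks it by 2^4 = 16.
16·0.9895303945 = 15.8324863120; 15.8324863120 − 0.9902456635 = 14.8422406485
Divide by 2^4 − 1 = 15.
So the Richardson estimate is 0.9894827099.
Correction |R − A(h/2)| = 4.768e-05; gap |A(h/2) − A(h)| = 7.153e-04.

0.989483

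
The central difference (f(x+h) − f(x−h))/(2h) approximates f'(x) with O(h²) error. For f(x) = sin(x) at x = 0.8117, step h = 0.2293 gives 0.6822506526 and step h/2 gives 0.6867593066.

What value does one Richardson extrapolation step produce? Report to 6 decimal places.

The method has order 2: 2^2 = 4.
Difference of the inputs: 0.6867593066 − 0.6822506526 = 0.0045086540
Correction (A(h/2) − A(h))/(4 − 1) = 0.0045086540/3 = 0.0015028847
R = 0.6867593066 + 0.0015028847 = 0.6882621913
Correction |R − A(h/2)| = 1.503e-03; gap |A(h/2) − A(h)| = 4.509e-03.

0.688262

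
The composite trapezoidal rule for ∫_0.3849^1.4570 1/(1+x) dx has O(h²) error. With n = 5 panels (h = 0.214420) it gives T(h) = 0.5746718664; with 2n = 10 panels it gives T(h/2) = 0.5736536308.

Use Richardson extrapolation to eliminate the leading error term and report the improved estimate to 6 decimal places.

0.573314

Method order is 2; weight 2^2 = 4.
Numerator 4×A(h/2) − A(h) = 4×0.5736536308 − 0.5746718664 = 1.7199426568
R = 1.7199426568/3 = 0.5733142189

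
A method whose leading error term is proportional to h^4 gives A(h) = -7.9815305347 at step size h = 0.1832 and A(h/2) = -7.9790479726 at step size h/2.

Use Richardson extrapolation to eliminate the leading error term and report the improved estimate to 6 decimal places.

The method has order 4: 2^4 = 16.
Difference of the inputs: -7.9790479726 − (-7.9815305347) = 0.0024825621
Correction (A(h/2) − A(h))/(16 − 1) = 0.0024825621/15 = 0.0001655041
R = A(h/2) + (A(h/2) − A(h))/15 = -7.9790479726 + 0.0001655041 = -7.9788824685

-7.978882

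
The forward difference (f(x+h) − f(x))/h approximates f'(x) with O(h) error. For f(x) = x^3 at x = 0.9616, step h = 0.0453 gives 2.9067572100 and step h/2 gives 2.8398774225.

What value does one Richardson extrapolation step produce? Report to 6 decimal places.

2.772998

Error is O(h^1); halving h shrinks it by 2^1 = 2.
2^1·A(h/2) = 5.6797548450; minus A(h) gives 2.7729976350.
R = 2.7729976350/1 = 2.7729976350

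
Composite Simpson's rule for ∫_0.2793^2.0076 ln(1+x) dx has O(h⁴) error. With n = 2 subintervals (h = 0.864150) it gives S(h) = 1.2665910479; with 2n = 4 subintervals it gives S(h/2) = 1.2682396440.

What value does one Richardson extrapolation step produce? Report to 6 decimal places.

Method order is 4; weight 2^4 = 16.
A(h/2) − A(h) = 1.2682396440 − 1.2665910479 = 0.0016485961
Divide by 2^4 − 1 = 15: 0.0016485961/15 = 0.0001099064
R = 1.2682396440 + 0.0001099064 = 1.2683495504

1.268350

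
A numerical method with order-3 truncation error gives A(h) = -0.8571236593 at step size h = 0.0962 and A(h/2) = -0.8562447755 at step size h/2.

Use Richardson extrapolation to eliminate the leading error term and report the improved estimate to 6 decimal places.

-0.856119

Method order is 3; weight 2^3 = 8.
2^3 × A(h/2) = -6.8499582040; minus A(h) gives -5.9928345447.
Divide by 2^3 − 1 = 7.
So the Richardson estimate is -0.8561192207.
Shift from A(h/2): +0.0001255548.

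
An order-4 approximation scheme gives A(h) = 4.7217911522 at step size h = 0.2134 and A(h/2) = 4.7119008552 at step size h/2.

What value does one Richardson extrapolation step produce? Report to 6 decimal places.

With r = 4 the leading error scales as h^4, so the weight is 2^4 = 16.
16*4.7119008552 = 75.3904136832; subtract 4.7217911522 → 70.6686225310
R = 70.6686225310/15 = 4.7112415021

4.711242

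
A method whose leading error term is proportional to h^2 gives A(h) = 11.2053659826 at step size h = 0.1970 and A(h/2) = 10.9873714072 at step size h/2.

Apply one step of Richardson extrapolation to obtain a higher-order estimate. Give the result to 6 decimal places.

10.914707

r = 2: numerator weight 4, denominator 3.
2^2 × A(h/2) = 43.9494856288; minus A(h) gives 32.7441196462.
32.7441196462 ÷ 3 = 10.9147065487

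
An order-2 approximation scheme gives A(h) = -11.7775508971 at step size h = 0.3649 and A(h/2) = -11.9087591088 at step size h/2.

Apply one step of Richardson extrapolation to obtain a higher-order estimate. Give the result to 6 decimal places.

The method has order 2: 2^2 = 4.
Weighted: (-47.6350364352) − (-11.7775508971) = -35.8574855381
Denominator 4 − 1 = 3.
So the Richardson estimate is -11.9524951794.

-11.952495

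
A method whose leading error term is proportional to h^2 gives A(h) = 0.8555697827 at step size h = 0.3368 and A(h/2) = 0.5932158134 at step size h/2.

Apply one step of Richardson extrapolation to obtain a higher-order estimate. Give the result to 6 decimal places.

Order 2 gives 2^r = 4 and 2^r − 1 = 3.
4×0.5932158134 = 2.3728632536; 2.3728632536 − 0.8555697827 = 1.5172934709
1.5172934709 ÷ 3 = 0.5057644903
Gap between inputs: 2.624e-01; correction applied: −0.0874513231.

0.505764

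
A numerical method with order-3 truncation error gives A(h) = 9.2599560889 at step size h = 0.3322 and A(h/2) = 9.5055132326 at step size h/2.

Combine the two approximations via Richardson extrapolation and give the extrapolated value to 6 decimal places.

9.540593

The method has order 3: 2^3 = 8.
8 × 9.5055132326 − 9.2599560889 = 66.7841497719
Denominator 8 − 1 = 7.
(8 × 9.5055132326 − 9.2599560889)/(8 − 1) = 9.5405928246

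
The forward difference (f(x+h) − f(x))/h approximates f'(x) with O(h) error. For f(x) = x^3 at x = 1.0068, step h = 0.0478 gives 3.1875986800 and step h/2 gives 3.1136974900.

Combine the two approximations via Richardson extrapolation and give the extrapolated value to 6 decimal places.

The method has order 1: 2^1 = 2.
2·3.1136974900 − 3.1875986800 = 3.0397963000
Denominator 2 − 1 = 1.
3.0397963000 ÷ 1 = 3.0397963000
Gap between inputs: 7.390e-02; correction applied: −0.0739011900.

3.039796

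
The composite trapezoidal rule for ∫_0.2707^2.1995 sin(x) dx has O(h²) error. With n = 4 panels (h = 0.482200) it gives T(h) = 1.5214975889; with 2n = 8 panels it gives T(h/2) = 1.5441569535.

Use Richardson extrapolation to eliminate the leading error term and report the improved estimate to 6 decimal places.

Order 2 gives 2^r = 4 and 2^r − 1 = 3.
4 × 1.5441569535 − 1.5214975889 = 4.6551302251
(4 × 1.5441569535 − 1.5214975889)/(4 − 1) = 1.5517100750
Shift from A(h/2): +0.0075531215.

1.551710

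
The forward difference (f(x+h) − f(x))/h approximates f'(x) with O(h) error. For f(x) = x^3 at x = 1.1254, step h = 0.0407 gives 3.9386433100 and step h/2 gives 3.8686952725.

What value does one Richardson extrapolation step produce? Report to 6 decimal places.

r = 1: numerator weight 2, denominator 1.
Numerator 2*A(h/2) − A(h) = 2*3.8686952725 − 3.9386433100 = 3.7987472350
Divide by 2^1 − 1 = 1.
R = 3.7987472350/1 = 3.7987472350

3.798747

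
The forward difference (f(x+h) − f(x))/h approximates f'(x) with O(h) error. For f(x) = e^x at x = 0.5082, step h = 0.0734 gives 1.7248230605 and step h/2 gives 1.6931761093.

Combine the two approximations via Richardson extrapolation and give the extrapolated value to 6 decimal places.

1.661529

Method order is 1; weight 2^1 = 2.
Top: 2(1.6931761093) − (1.7248230605) = 1.6615291581
R = 1.6615291581/1 = 1.6615291581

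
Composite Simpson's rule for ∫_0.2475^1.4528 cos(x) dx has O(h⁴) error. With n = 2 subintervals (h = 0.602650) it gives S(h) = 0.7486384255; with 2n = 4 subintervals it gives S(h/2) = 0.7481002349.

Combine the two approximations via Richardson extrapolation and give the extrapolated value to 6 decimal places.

With r = 4 the leading error scales as h^4, so the weight is 2^4 = 16.
Numerator 16 × A(h/2) − A(h) = 16 × 0.7481002349 − 0.7486384255 = 11.2209653329
Extrapolated: 11.2209653329 / 15 = 0.7480643555
Correction |R − A(h/2)| = 3.588e-05; gap |A(h/2) − A(h)| = 5.382e-04.

0.748064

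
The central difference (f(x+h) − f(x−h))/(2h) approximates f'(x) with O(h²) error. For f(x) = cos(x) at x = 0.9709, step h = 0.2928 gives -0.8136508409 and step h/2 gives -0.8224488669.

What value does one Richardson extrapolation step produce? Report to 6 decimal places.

The method has order 2: 2^2 = 4.
4×(-0.8224488669) = -3.2897954676; subtract (-0.8136508409) → -2.4761446267
Denominator 4 − 1 = 3.
Result: -0.8253815422

-0.825382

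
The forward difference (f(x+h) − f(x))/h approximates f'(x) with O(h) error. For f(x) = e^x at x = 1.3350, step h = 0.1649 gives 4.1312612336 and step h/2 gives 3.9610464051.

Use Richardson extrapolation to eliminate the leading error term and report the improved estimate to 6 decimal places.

Leading term ∝ h^1; use weight 2 = 2^1.
2×3.9610464051 = 7.9220928102; 7.9220928102 − 4.1312612336 = 3.7908315766
Denominator 2 − 1 = 1.
3.7908315766 ÷ 1 = 3.7908315766

3.790832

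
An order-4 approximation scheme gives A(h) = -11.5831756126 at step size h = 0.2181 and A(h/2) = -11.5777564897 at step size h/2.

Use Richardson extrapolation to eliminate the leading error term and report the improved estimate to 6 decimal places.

Order 4 gives 2^r = 16 and 2^r − 1 = 15.
2^4 × A(h/2) = -185.2441038352; minus A(h) gives -173.6609282226.
Divide by 2^4 − 1 = 15.
R = (-173.6609282226)/15 = -11.5773952148
Gap between inputs: 5.419e-03; correction applied: +0.0003612749.

-11.577395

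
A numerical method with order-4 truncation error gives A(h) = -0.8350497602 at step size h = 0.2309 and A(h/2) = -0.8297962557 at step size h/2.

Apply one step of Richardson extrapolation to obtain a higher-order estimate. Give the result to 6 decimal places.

Error is O(h^4); halving h shrinks it by 2^4 = 16.
Difference of the inputs: -0.8297962557 − (-0.8350497602) = 0.0052535045
Correction (A(h/2) − A(h))/(16 − 1) = 0.0052535045/15 = 0.0003502336
R = A(h/2) + (A(h/2) − A(h))/15 = -0.8297962557 + 0.0003502336 = -0.8294460221

-0.829446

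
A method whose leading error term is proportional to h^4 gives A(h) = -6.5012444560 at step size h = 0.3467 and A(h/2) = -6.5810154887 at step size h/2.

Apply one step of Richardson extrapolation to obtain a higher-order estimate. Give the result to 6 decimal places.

-6.586334

Method order is 4; weight 2^4 = 16.
16 × (-6.5810154887) − (-6.5012444560) = -98.7950033632
(-98.7950033632) ÷ 15 = -6.5863335575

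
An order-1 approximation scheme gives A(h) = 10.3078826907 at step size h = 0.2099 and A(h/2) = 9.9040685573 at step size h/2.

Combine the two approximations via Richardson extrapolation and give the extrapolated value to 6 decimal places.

Leading term ∝ h^1; use weight 2 = 2^1.
Difference of the inputs: 9.9040685573 − 10.3078826907 = -0.4038141334
Correction (A(h/2) − A(h))/(2 − 1) = (-0.4038141334)/1 = -0.4038141334
R = A(h/2) + (A(h/2) − A(h))/1 = 9.9040685573 − 0.4038141334 = 9.5002544239
Gap between inputs: 4.038e-01; correction applied: −0.4038141334.

9.500254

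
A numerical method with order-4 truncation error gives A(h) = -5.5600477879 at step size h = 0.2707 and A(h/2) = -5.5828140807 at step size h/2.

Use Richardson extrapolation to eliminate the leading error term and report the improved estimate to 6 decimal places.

-5.584332

Order 4 gives 2^r = 16 and 2^r − 1 = 15.
Difference of the inputs: -5.5828140807 − (-5.5600477879) = -0.0227662928
Correction (A(h/2) − A(h))/(16 − 1) = (-0.0227662928)/15 = -0.0015177529
R = -5.5828140807 − 0.0015177529 = -5.5843318336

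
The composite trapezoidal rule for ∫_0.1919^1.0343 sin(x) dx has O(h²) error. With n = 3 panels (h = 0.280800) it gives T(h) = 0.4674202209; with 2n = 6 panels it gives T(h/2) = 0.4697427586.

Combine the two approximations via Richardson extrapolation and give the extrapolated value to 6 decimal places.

Leading term ∝ h^2; use weight 4 = 2^2.
4*0.4697427586 − 0.4674202209 = 1.4115508135
(4*0.4697427586 − 0.4674202209)/(4 − 1) = 0.4705169378
Correction |R − A(h/2)| = 7.742e-04; gap |A(h/2) − A(h)| = 2.323e-03.

0.470517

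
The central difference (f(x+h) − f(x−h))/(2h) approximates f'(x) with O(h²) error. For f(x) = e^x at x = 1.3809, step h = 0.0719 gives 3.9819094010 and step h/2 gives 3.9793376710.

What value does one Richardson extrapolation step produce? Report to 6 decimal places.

With r = 2 the leading error scales as h^2, so the weight is 2^2 = 4.
4·3.9793376710 = 15.9173506840; subtract 3.9819094010 → 11.9354412830
Extrapolated: 11.9354412830 / 3 = 3.9784804277
Gap between inputs: 2.572e-03; correction applied: −0.0008572433.

3.978480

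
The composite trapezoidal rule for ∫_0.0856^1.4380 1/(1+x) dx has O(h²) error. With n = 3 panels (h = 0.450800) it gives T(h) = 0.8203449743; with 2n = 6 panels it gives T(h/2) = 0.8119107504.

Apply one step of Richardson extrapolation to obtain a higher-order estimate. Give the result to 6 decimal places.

0.809099

Method order is 2; weight 2^2 = 4.
A(h/2) − A(h) = 0.8119107504 − 0.8203449743 = -0.0084342239
Correction (A(h/2) − A(h))/(4 − 1) = (-0.0084342239)/3 = -0.0028114080
R = A(h/2) + (A(h/2) − A(h))/3 = 0.8119107504 − 0.0028114080 = 0.8090993424
Gap between inputs: 8.434e-03; correction applied: −0.0028114080.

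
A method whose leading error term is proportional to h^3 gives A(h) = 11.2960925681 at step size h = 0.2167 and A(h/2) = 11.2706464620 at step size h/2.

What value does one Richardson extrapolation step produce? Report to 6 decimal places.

11.267011

r = 3, so 2^r = 8.
A(h/2) − A(h) = 11.2706464620 − 11.2960925681 = -0.0254461061
Correction (A(h/2) − A(h))/(8 − 1) = (-0.0254461061)/7 = -0.0036351580
R = A(h/2) + (A(h/2) − A(h))/7 = 11.2706464620 − 0.0036351580 = 11.2670113040
Shift from A(h/2): −0.0036351580.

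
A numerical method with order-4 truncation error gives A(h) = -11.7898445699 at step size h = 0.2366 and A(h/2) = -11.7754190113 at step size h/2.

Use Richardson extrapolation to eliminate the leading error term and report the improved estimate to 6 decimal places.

-11.774457

r = 4: numerator weight 16, denominator 15.
16·(-11.7754190113) = -188.4067041808; (-188.4067041808) − (-11.7898445699) = -176.6168596109
Divide by 2^4 − 1 = 15.
Extrapolated: (-176.6168596109) / 15 = -11.7744573074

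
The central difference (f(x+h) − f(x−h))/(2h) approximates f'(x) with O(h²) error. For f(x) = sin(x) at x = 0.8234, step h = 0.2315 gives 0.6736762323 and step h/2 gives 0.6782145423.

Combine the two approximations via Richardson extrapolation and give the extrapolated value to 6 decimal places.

0.679727

The method has order 2: 2^2 = 4.
Numerator 4 × A(h/2) − A(h) = 4 × 0.6782145423 − 0.6736762323 = 2.0391819369
Divide by 2^2 − 1 = 3.
R = 2.0391819369/3 = 0.6797273123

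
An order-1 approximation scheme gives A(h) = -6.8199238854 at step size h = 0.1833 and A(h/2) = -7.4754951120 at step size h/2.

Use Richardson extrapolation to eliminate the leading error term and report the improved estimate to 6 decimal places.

r = 1: numerator weight 2, denominator 1.
2^1*A(h/2) = -14.9509902240; minus A(h) gives -8.1310663386.
(-8.1310663386) ÷ 1 = -8.1310663386
Gap between inputs: 6.556e-01; correction applied: −0.6555712266.

-8.131066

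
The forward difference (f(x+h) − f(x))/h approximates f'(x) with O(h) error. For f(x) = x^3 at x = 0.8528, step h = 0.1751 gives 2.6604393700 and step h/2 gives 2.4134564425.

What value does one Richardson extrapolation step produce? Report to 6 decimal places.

2.166474

Error is O(h^1); halving h shrinks it by 2^1 = 2.
Top: 2(2.4134564425) − (2.6604393700) = 2.1664735150
Divide by 2^1 − 1 = 1.
R = 2.1664735150/1 = 2.1664735150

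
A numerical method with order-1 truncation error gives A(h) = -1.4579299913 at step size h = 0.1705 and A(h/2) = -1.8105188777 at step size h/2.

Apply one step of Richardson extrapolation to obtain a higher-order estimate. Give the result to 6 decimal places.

-2.163108

With r = 1 the leading error scales as h^1, so the weight is 2^1 = 2.
Numerator 2·A(h/2) − A(h) = 2·(-1.8105188777) − (-1.4579299913) = -2.1631077641
Denominator 2 − 1 = 1.
(2·(-1.8105188777) − (-1.4579299913))/(2 − 1) = -2.1631077641
Correction |R − A(h/2)| = 3.526e-01; gap |A(h/2) − A(h)| = 3.526e-01.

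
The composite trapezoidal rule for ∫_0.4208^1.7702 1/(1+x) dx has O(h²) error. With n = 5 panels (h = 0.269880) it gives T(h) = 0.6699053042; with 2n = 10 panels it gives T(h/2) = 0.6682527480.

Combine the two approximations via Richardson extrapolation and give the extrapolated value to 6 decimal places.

0.667702

The method has order 2: 2^2 = 4.
Numerator 4*A(h/2) − A(h) = 4*0.6682527480 − 0.6699053042 = 2.0031056878
R = 2.0031056878/3 = 0.6677018959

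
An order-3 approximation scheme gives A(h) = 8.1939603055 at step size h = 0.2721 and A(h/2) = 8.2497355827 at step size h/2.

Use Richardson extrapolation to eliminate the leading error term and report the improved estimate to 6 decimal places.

Error is O(h^3); halving h shrinks it by 2^3 = 8.
Numerator 8·A(h/2) − A(h) = 8·8.2497355827 − 8.1939603055 = 57.8039243561
(8·8.2497355827 − 8.1939603055)/(8 − 1) = 8.2577034794
Correction |R − A(h/2)| = 7.968e-03; gap |A(h/2) − A(h)| = 5.578e-02.

8.257703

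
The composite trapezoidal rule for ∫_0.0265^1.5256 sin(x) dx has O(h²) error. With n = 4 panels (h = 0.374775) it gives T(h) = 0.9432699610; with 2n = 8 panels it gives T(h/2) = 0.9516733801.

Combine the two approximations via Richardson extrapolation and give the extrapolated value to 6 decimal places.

Error is O(h^2); halving h shrinks it by 2^2 = 4.
4×0.9516733801 − 0.9432699610 = 2.8634235594
2.8634235594 ÷ 3 = 0.9544745198
Shift from A(h/2): +0.0028011397.

0.954475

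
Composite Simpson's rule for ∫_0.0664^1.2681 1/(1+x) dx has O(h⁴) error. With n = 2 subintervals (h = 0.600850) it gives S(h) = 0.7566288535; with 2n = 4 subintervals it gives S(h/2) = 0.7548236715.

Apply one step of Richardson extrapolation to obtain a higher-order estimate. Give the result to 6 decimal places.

0.754703

r = 4: numerator weight 16, denominator 15.
Top: 16(0.7548236715) − (0.7566288535) = 11.3205498905
Divide by 2^4 − 1 = 15.
(16*0.7548236715 − 0.7566288535)/(16 − 1) = 0.7547033260
Gap between inputs: 1.805e-03; correction applied: −0.0001203455.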